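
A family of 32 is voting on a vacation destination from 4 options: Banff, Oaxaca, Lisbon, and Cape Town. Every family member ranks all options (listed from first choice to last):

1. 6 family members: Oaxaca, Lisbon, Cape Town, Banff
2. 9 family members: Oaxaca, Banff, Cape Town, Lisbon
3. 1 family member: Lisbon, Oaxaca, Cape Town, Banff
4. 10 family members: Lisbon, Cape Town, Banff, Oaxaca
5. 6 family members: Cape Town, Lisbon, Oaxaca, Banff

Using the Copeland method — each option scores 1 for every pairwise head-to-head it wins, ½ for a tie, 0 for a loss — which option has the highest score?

Lisbon

Banff: loses to Oaxaca, Lisbon, and Cape Town → score 0.
Oaxaca: beats Banff; ties Cape Town; loses to Lisbon → score 1.5.
Lisbon: beats Banff, Oaxaca, and Cape Town → score 3.
Cape Town: beats Banff; ties Oaxaca; loses to Lisbon → score 1.5.
Lisbon has the best pairwise record.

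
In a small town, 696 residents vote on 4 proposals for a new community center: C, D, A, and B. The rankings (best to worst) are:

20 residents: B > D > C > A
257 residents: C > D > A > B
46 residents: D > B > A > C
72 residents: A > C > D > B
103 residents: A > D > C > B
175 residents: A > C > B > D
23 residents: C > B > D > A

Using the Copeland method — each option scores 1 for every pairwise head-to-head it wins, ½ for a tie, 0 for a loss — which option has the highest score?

A

C: beats D and B; loses to A → score 2.
D: beats B; loses to C and A → score 1.
A: beats C, D, and B → score 3.
B: loses to C, D, and A → score 0.
A has the best pairwise record.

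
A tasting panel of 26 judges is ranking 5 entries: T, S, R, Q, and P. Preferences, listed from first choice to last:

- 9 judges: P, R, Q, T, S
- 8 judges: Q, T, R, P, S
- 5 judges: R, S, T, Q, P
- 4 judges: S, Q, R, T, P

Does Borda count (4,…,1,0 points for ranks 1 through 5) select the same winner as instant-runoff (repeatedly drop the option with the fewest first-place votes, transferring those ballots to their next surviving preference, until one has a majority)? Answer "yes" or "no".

Borda — scores: T 47, S 31, R 71, Q 67, P 44. Winner: R.
Instant-runoff — R1 T 0, S 4, R 5, Q 8, P 9 (T out); R2 S 4, R 5, Q 8, P 9 (S out); R3 R 5, Q 12, P 9 (R out); R4 Q 17, P 9 (Q winner). Winner: Q.
The two methods disagree.

no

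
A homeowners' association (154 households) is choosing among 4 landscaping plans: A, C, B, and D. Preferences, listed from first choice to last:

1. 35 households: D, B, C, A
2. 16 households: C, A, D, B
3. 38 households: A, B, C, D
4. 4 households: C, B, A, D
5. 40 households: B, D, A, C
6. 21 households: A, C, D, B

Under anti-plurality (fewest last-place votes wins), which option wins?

Last-place votes: A 35, C 40, B 37, D 42.
A is ranked last by the fewest voters, so A wins.

A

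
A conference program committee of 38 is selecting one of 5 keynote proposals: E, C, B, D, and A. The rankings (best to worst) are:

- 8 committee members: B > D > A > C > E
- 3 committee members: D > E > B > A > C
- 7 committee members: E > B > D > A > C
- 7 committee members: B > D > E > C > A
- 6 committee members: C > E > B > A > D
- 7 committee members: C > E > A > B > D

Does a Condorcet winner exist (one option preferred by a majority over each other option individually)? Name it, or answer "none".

none

Checking pairwise contests:
C beats E 21–17.
B beats C 25–13.
E beats B 23–15.
E beats D 20–18.
E beats A 30–8.
Every option loses at least one head-to-head, so there is no Condorcet winner.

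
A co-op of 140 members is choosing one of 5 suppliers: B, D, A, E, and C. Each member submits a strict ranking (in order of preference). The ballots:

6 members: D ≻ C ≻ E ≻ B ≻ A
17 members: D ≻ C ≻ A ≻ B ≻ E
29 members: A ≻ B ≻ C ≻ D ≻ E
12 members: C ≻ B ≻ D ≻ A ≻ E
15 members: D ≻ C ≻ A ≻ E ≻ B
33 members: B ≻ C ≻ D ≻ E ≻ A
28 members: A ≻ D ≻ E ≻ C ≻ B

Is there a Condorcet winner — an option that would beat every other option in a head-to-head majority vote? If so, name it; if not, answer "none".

C

C vs B: 78–62 for C.
C vs D: 74–66 for C.
C vs A: 83–57 for C.
C vs E: 112–28 for C.
C beats every other option head-to-head.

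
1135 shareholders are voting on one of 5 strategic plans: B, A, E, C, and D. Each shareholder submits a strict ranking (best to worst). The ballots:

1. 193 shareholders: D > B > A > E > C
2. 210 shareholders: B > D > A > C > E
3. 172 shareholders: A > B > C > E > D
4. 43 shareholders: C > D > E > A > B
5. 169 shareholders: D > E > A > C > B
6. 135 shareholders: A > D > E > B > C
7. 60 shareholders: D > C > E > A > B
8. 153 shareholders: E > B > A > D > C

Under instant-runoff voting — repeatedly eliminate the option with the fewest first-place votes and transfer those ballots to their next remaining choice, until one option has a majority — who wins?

Round 1: B 210, A 307, E 153, C 43, D 422. Eliminate C.
Round 2: B 210, A 307, E 153, D 465. Eliminate E.
Round 3: B 363, A 307, D 465. Eliminate A.
Round 4: B 535, D 600. D has a majority.

D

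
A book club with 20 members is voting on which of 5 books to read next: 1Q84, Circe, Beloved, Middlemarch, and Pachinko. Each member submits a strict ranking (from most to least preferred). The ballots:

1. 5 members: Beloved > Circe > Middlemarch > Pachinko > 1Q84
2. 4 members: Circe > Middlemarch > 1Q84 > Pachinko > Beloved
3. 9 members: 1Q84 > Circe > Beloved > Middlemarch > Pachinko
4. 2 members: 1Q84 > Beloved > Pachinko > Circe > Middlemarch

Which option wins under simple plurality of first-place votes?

1Q84

First-place votes: 1Q84 11, Circe 4, Beloved 5, Middlemarch 0, Pachinko 0.
1Q84 has the most first-place votes.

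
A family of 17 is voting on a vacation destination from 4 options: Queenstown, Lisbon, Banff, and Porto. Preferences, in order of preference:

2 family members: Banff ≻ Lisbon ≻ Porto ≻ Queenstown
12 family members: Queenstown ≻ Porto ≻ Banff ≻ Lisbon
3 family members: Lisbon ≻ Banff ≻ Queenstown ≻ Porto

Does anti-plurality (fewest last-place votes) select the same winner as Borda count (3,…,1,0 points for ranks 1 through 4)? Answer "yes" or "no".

no

Anti-plurality — last-place votes: Queenstown 2, Lisbon 12, Banff 0, Porto 3. Winner: Banff.
Borda — scores: Queenstown 39, Lisbon 13, Banff 24, Porto 26. Winner: Queenstown.
The two methods disagree.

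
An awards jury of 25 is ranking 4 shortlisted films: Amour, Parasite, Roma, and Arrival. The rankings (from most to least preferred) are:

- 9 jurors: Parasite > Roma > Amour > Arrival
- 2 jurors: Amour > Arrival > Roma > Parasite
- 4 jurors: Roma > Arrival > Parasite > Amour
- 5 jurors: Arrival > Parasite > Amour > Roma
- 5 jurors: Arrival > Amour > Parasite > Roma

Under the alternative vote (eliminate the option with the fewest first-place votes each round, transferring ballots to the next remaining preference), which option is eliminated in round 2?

Round 1: Amour 2, Parasite 9, Roma 4, Arrival 10. Eliminate Amour.
Round 2: Parasite 9, Roma 4, Arrival 12. Eliminate Roma.

Roma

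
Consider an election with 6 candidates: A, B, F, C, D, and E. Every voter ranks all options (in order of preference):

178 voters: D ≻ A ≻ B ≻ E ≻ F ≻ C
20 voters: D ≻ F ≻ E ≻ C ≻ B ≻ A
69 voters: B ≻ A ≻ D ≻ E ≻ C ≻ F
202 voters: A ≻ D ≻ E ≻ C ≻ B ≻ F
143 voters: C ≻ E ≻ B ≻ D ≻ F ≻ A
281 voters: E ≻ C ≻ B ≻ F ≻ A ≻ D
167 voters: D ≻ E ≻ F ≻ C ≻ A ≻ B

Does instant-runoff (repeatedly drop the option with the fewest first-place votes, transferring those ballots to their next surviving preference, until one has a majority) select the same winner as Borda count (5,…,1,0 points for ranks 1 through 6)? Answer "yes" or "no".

no

Instant-runoff — R1 A 202, B 69, F 0, C 143, D 365, E 281 (F out); R2 A 202, B 69, C 143, D 365, E 281 (B out); R3 A 271, C 143, D 365, E 281 (C out); R4 A 271, D 365, E 424 (A out); R5 D 636, E 424 (D winner). Winner: D.
Borda — scores: A 2446, B 2373, F 1464, C 2686, D 3126, E 3805. Winner: E.
The two methods disagree.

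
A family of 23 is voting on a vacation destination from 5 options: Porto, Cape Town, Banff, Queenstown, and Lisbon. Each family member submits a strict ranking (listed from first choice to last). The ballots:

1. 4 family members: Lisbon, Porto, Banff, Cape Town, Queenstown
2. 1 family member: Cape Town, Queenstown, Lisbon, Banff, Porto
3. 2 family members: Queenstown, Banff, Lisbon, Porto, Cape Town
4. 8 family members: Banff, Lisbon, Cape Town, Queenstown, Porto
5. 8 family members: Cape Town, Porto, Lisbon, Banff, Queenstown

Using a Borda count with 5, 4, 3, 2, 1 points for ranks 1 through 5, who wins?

Porto: 4·4 + 1·1 + 2·2 + 8·1 + 8·4 = 61
Cape Town: 4·2 + 1·5 + 2·1 + 8·3 + 8·5 = 79
Banff: 4·3 + 1·2 + 2·4 + 8·5 + 8·2 = 78
Queenstown: 4·1 + 1·4 + 2·5 + 8·2 + 8·1 = 42
Lisbon: 4·5 + 1·3 + 2·3 + 8·4 + 8·3 = 85
Lisbon has the highest Borda score (85).

Lisbon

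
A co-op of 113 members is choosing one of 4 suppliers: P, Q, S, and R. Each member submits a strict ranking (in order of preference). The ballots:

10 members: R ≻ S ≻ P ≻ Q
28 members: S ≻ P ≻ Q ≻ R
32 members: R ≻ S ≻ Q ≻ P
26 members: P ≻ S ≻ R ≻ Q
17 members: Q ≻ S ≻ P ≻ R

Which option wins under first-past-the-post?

R

First-place votes: P 26, Q 17, S 28, R 42.
R has the most first-place votes.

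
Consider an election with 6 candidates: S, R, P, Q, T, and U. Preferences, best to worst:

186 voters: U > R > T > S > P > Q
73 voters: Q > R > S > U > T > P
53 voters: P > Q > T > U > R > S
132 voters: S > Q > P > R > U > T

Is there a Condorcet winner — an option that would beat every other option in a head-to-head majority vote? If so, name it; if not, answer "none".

Checking pairwise contests:
R beats S 312–132.
Q beats R 258–186.
S beats P 391–53.
S beats Q 318–126.
R beats T 391–53.
Q beats U 258–186.
Every option loses at least one head-to-head, so there is no Condorcet winner.

none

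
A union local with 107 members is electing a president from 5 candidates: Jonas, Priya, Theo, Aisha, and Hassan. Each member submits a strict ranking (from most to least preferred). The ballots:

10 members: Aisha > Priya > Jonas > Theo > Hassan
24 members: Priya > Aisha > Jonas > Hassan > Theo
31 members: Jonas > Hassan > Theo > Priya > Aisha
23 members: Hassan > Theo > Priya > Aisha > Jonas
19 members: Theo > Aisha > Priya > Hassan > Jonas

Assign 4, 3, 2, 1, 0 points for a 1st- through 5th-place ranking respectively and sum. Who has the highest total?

Priya

Jonas: 10·2 + 24·2 + 31·4 + 23·0 + 19·0 = 192
Priya: 10·3 + 24·4 + 31·1 + 23·2 + 19·2 = 241
Theo: 10·1 + 24·0 + 31·2 + 23·3 + 19·4 = 217
Aisha: 10·4 + 24·3 + 31·0 + 23·1 + 19·3 = 192
Hassan: 10·0 + 24·1 + 31·3 + 23·4 + 19·1 = 228
Priya has the highest Borda score (241).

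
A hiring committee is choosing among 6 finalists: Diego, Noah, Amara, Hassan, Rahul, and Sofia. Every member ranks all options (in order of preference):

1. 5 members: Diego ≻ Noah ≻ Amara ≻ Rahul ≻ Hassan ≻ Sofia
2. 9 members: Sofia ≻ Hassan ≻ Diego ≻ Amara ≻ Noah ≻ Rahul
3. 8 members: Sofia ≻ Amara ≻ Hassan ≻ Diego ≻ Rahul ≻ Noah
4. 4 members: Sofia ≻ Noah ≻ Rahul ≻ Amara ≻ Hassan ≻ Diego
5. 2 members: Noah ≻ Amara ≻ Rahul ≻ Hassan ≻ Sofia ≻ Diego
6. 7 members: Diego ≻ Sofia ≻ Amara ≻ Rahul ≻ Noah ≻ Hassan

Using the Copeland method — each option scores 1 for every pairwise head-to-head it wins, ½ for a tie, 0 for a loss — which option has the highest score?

Diego: beats Noah, Amara, and Rahul; loses to Hassan and Sofia → score 3.
Noah: beats Hassan and Rahul; loses to Diego, Amara, and Sofia → score 2.
Amara: beats Noah, Hassan, and Rahul; loses to Diego and Sofia → score 3.
Hassan: beats Diego; loses to Noah, Amara, Rahul, and Sofia → score 1.
Rahul: beats Hassan; loses to Diego, Noah, Amara, and Sofia → score 1.
Sofia: beats Diego, Noah, Amara, Hassan, and Rahul → score 5.
Sofia has the best pairwise record.

Sofia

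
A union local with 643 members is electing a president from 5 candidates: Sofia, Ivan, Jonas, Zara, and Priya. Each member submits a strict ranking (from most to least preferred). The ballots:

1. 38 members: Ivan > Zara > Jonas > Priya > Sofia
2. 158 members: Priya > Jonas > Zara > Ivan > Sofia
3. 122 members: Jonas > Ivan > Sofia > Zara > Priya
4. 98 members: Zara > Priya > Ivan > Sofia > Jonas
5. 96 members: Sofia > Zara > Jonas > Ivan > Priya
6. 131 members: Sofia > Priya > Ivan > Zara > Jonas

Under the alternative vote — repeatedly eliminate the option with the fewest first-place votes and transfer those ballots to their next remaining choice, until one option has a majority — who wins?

Sofia

Round 1: Sofia 227, Ivan 38, Jonas 122, Zara 98, Priya 158. Eliminate Ivan.
Round 2: Sofia 227, Jonas 122, Zara 136, Priya 158. Eliminate Jonas.
Round 3: Sofia 349, Zara 136, Priya 158. Sofia has a majority.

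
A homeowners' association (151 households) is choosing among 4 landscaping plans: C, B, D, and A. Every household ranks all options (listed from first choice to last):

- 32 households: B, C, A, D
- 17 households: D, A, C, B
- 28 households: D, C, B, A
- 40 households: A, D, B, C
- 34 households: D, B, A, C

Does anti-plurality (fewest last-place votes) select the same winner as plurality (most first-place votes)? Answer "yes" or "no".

no

Anti-plurality — last-place votes: C 74, B 17, D 32, A 28. Winner: B.
Plurality — first-place votes: C 0, B 32, D 79, A 40. Winner: D.
The two methods disagree.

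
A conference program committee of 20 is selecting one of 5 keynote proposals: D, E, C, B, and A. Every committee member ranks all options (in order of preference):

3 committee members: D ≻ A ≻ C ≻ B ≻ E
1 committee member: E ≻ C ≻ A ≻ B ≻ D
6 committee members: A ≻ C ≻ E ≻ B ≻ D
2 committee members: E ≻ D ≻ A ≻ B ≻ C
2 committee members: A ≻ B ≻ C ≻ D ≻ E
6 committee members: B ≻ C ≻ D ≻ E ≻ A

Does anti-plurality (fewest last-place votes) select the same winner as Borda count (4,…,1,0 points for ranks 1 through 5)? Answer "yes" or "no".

Anti-plurality — last-place votes: D 7, E 5, C 2, B 0, A 6. Winner: B.
Borda — scores: D 32, E 30, C 49, B 42, A 47. Winner: C.
The two methods disagree.

no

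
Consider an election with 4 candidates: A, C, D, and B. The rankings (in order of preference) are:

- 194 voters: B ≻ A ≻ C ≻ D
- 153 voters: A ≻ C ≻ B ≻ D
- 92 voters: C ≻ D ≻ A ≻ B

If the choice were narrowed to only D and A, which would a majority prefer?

A

Voters preferring D to A: 92; preferring A to D: 347.
A wins the head-to-head.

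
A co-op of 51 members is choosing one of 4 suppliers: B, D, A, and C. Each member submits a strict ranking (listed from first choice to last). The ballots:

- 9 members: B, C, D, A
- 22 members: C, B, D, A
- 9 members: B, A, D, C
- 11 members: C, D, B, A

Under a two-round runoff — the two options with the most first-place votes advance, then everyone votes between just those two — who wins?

C

Round 1 first-place votes: B 18, D 0, A 0, C 33.
C and B advance.
Runoff: C is preferred to B by 33 voters; B by 18.
C wins the runoff.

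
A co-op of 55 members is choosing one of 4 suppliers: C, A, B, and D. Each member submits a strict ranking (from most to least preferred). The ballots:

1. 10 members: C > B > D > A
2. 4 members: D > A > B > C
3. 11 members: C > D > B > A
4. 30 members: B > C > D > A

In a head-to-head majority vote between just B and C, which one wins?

B

Voters preferring B to C: 34; preferring C to B: 21.
B wins the head-to-head.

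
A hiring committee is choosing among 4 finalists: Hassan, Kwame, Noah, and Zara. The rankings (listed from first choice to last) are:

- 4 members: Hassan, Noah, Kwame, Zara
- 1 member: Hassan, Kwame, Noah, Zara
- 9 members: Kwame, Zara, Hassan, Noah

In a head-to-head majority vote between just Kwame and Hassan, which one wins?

Voters preferring Kwame to Hassan: 9; preferring Hassan to Kwame: 5.
Kwame wins the head-to-head.

Kwame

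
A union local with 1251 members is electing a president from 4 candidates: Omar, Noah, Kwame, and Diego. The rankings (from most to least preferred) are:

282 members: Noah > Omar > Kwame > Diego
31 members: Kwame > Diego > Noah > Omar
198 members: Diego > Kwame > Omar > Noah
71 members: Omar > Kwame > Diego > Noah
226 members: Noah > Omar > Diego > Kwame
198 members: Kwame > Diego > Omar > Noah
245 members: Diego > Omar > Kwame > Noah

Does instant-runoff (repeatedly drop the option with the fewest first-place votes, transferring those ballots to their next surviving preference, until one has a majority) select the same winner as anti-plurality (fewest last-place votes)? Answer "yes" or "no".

Instant-runoff — R1 Omar 71, Noah 508, Kwame 229, Diego 443 (Omar out); R2 Noah 508, Kwame 300, Diego 443 (Kwame out); R3 Noah 508, Diego 743 (Diego winner). Winner: Diego.
Anti-plurality — last-place votes: Omar 31, Noah 712, Kwame 226, Diego 282. Winner: Omar.
The two methods disagree.

no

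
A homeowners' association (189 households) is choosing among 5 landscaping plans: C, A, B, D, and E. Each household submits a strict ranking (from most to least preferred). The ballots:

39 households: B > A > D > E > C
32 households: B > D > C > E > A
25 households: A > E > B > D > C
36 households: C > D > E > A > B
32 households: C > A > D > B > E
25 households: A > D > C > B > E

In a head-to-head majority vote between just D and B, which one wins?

Voters preferring D to B: 93; preferring B to D: 96.
B wins the head-to-head.

B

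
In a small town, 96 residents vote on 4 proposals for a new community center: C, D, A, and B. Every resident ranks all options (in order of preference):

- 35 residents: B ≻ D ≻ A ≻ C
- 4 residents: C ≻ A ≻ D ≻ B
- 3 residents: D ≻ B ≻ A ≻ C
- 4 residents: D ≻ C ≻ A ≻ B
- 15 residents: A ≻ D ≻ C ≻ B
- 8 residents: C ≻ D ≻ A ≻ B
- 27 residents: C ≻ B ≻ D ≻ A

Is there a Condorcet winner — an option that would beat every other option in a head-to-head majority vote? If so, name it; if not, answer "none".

none

Checking pairwise contests:
D beats C 57–39.
B beats D 62–34.
D beats A 77–19.
C beats B 58–38.
Every option loses at least one head-to-head, so there is no Condorcet winner.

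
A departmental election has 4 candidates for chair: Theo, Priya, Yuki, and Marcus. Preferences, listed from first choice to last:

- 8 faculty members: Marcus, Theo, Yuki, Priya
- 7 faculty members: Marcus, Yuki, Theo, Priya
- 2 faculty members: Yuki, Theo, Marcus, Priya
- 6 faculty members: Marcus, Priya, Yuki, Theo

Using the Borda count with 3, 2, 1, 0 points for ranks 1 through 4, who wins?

Marcus

Theo: 8·2 + 7·1 + 2·2 + 6·0 = 27
Priya: 8·0 + 7·0 + 2·0 + 6·2 = 12
Yuki: 8·1 + 7·2 + 2·3 + 6·1 = 34
Marcus: 8·3 + 7·3 + 2·1 + 6·3 = 65
Marcus has the highest Borda score (65).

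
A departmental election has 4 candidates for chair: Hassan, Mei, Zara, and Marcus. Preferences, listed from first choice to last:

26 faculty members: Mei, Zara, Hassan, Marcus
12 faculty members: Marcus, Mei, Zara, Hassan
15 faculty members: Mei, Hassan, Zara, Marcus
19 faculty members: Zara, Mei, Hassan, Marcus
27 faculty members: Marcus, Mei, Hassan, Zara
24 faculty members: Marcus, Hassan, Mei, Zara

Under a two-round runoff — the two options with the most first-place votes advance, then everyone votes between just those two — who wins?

Round 1 first-place votes: Hassan 0, Mei 41, Zara 19, Marcus 63.
Marcus and Mei advance.
Runoff: Marcus is preferred to Mei by 63 voters; Mei by 60.
Marcus wins the runoff.

Marcus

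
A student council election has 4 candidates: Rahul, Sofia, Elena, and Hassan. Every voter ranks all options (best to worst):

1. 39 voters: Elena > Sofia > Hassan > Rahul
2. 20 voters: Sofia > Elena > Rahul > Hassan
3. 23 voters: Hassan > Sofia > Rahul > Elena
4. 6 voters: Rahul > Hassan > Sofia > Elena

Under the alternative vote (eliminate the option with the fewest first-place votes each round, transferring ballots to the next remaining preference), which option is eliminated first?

Rahul

Round 1: Rahul 6, Sofia 20, Elena 39, Hassan 23. Eliminate Rahul.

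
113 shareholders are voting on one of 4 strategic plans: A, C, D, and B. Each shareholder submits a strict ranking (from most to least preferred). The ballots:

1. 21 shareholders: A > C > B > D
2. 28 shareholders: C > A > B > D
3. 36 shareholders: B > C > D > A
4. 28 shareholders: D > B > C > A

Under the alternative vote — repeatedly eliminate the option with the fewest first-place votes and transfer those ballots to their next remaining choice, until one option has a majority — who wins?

Round 1: A 21, C 28, D 28, B 36. Eliminate A.
Round 2: C 49, D 28, B 36. Eliminate D.
Round 3: C 49, B 64. B has a majority.

B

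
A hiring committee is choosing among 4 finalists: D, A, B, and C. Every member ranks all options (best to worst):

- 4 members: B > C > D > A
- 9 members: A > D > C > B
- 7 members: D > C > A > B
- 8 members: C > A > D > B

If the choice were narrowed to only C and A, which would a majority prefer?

C

Voters preferring C to A: 19; preferring A to C: 9.
C wins the head-to-head.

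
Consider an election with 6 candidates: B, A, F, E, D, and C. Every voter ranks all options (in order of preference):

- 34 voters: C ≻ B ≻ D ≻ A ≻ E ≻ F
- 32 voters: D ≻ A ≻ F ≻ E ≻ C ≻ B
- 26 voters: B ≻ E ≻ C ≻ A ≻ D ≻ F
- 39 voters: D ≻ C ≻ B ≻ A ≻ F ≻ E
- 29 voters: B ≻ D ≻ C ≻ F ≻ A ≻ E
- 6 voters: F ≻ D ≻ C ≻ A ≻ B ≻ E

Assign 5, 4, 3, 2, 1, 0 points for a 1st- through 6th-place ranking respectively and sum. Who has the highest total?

D

B: 34·4 + 32·0 + 26·5 + 39·3 + 29·5 + 6·1 = 534
A: 34·2 + 32·4 + 26·2 + 39·2 + 29·1 + 6·2 = 367
F: 34·0 + 32·3 + 26·0 + 39·1 + 29·2 + 6·5 = 223
E: 34·1 + 32·2 + 26·4 + 39·0 + 29·0 + 6·0 = 202
D: 34·3 + 32·5 + 26·1 + 39·5 + 29·4 + 6·4 = 623
C: 34·5 + 32·1 + 26·3 + 39·4 + 29·3 + 6·3 = 541
D has the highest Borda score (623).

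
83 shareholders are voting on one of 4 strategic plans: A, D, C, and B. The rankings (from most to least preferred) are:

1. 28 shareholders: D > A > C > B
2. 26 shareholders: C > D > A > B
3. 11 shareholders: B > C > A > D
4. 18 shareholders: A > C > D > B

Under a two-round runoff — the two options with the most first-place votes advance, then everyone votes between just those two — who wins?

Round 1 first-place votes: A 18, D 28, C 26, B 11.
D and C advance.
Runoff: D is preferred to C by 28 voters; C by 55.
C wins the runoff.

C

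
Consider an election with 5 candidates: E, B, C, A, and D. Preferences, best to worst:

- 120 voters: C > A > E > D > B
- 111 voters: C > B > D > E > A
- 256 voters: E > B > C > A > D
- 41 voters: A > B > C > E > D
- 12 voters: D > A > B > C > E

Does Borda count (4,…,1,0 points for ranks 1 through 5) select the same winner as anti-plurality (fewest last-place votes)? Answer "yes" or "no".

Borda — scores: E 1416, B 1248, C 1530, A 816, D 390. Winner: C.
Anti-plurality — last-place votes: E 12, B 120, C 0, A 111, D 297. Winner: C.
The two methods agree.

yes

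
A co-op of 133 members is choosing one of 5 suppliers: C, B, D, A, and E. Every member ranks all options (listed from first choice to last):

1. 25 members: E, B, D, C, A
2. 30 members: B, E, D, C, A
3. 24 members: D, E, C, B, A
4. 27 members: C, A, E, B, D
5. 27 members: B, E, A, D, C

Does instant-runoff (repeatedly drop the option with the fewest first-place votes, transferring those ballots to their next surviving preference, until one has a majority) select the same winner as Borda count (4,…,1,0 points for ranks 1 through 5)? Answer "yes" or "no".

Instant-runoff — R1 C 27, B 57, D 24, A 0, E 25 (A out); R2 C 27, B 57, D 24, E 25 (D out); R3 C 27, B 57, E 49 (C out); R4 B 57, E 76 (E winner). Winner: E.
Borda — scores: C 211, B 354, D 233, A 135, E 397. Winner: E.
The two methods agree.

yes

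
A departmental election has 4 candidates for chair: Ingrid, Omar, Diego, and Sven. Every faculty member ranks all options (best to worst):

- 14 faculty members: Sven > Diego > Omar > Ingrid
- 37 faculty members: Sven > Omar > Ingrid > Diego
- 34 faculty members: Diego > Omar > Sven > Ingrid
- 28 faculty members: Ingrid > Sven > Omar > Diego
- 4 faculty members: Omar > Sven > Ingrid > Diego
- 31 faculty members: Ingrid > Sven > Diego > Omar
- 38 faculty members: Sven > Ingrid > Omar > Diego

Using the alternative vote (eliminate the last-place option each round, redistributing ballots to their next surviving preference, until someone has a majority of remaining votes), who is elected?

Sven

Round 1: Ingrid 59, Omar 4, Diego 34, Sven 89. Eliminate Omar.
Round 2: Ingrid 59, Diego 34, Sven 93. Eliminate Diego.
Round 3: Ingrid 59, Sven 127. Sven has a majority.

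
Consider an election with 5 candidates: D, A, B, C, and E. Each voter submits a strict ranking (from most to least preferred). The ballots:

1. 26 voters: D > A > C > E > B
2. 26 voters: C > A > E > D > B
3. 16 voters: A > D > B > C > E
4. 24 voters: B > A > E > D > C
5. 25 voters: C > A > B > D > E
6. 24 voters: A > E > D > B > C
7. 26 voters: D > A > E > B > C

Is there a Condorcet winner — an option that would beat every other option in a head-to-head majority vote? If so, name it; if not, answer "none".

A vs D: 115–52 for A.
A vs B: 143–24 for A.
A vs C: 116–51 for A.
A vs E: 167–0 for A.
A beats every other option head-to-head.

A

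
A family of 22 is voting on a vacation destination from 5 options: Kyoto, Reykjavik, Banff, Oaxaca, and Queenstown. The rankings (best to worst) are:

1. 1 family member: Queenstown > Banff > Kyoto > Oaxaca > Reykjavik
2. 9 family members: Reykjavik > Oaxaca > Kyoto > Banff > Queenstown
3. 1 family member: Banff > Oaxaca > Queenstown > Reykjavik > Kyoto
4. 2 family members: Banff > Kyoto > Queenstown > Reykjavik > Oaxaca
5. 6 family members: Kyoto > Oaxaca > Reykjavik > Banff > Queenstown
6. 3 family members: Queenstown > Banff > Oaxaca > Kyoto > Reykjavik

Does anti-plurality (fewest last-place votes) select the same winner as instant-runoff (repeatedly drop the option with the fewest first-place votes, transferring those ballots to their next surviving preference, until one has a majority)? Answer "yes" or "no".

Anti-plurality — last-place votes: Kyoto 1, Reykjavik 4, Banff 0, Oaxaca 2, Queenstown 15. Winner: Banff.
Instant-runoff — R1 Kyoto 6, Reykjavik 9, Banff 3, Oaxaca 0, Queenstown 4 (Oaxaca out); R2 Kyoto 6, Reykjavik 9, Banff 3, Queenstown 4 (Banff out); R3 Kyoto 8, Reykjavik 9, Queenstown 5 (Queenstown out); R4 Kyoto 12, Reykjavik 10 (Kyoto winner). Winner: Kyoto.
The two methods disagree.

no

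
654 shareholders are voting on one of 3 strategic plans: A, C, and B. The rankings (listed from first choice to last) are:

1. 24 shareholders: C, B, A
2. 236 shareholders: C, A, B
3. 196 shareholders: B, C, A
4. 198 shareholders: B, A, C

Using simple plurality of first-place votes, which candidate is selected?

B

First-place votes: A 0, C 260, B 394.
B has the most first-place votes.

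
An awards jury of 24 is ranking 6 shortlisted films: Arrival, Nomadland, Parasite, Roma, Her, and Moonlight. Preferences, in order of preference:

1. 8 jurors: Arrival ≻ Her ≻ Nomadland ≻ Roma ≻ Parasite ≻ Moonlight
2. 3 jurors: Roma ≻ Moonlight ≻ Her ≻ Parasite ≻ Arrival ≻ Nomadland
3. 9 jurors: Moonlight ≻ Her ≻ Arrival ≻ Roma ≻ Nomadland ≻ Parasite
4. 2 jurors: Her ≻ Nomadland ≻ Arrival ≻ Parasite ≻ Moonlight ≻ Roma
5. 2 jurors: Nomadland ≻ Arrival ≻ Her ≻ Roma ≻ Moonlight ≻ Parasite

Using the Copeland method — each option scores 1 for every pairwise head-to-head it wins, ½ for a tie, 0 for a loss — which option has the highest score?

Arrival: beats Nomadland, Parasite, and Roma; ties Moonlight; loses to Her → score 3.5.
Nomadland: beats Parasite; ties Roma and Moonlight; loses to Arrival and Her → score 2.
Parasite: loses to Arrival, Nomadland, Roma, Her, and Moonlight → score 0.
Roma: beats Parasite and Moonlight; ties Nomadland; loses to Arrival and Her → score 2.5.
Her: beats Arrival, Nomadland, Parasite, and Roma; ties Moonlight → score 4.5.
Moonlight: beats Parasite; ties Arrival, Nomadland, and Her; loses to Roma → score 2.5.
Her has the best pairwise record.

Her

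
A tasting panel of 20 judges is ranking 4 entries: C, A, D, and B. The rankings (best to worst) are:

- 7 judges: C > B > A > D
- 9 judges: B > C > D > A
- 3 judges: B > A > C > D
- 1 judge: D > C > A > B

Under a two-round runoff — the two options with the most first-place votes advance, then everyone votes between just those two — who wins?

Round 1 first-place votes: C 7, A 0, D 1, B 12.
B and C advance.
Runoff: B is preferred to C by 12 voters; C by 8.
B wins the runoff.

B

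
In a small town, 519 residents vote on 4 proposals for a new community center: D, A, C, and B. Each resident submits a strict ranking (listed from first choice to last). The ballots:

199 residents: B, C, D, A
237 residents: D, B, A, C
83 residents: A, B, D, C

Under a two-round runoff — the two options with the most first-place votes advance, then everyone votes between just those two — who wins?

Round 1 first-place votes: D 237, A 83, C 0, B 199.
D and B advance.
Runoff: D is preferred to B by 237 voters; B by 282.
B wins the runoff.

B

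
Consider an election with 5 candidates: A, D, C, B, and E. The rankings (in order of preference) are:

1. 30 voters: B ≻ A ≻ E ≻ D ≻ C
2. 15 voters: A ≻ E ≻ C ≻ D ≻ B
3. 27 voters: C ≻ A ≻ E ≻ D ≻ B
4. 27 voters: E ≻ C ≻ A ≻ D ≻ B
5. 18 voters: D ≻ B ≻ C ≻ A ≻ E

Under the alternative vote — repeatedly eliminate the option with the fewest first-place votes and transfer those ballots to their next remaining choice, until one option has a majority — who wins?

Round 1: A 15, D 18, C 27, B 30, E 27. Eliminate A.
Round 2: D 18, C 27, B 30, E 42. Eliminate D.
Round 3: C 27, B 48, E 42. Eliminate C.
Round 4: B 48, E 69. E has a majority.

E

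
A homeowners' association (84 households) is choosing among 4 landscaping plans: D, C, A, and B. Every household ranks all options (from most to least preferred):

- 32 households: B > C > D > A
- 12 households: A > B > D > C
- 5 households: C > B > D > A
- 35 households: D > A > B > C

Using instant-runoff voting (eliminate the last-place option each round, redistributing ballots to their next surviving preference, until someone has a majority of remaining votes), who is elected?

Round 1: D 35, C 5, A 12, B 32. Eliminate C.
Round 2: D 35, A 12, B 37. Eliminate A.
Round 3: D 35, B 49. B has a majority.

B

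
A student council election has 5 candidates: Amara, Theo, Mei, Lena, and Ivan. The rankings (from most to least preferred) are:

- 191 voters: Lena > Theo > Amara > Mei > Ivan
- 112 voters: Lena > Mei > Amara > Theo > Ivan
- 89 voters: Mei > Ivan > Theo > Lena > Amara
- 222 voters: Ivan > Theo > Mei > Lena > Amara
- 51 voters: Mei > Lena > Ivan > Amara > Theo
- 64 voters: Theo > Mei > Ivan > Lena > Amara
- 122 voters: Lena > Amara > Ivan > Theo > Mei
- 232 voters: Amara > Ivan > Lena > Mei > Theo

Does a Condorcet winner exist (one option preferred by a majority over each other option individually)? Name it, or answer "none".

Checking pairwise contests:
Theo beats Amara 566–517.
Lena beats Theo 708–375.
Amara beats Mei 545–538.
Ivan beats Lena 607–476.
Amara beats Ivan 657–426.
Every option loses at least one head-to-head, so there is no Condorcet winner.

none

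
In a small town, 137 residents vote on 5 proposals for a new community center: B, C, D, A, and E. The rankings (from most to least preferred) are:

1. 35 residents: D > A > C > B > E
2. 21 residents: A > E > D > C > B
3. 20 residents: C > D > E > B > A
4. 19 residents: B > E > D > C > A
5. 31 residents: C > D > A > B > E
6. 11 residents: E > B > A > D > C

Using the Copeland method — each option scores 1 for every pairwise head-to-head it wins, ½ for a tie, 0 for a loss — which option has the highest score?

D

B: beats E; loses to C, D, and A → score 1.
C: beats B, A, and E; loses to D → score 3.
D: beats B, C, A, and E → score 4.
A: beats B and E; loses to C and D → score 2.
E: loses to B, C, D, and A → score 0.
D has the best pairwise record.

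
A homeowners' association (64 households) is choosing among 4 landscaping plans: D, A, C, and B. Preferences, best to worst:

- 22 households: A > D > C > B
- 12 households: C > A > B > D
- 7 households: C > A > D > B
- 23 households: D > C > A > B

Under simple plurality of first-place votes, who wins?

First-place votes: D 23, A 22, C 19, B 0.
D has the most first-place votes.

D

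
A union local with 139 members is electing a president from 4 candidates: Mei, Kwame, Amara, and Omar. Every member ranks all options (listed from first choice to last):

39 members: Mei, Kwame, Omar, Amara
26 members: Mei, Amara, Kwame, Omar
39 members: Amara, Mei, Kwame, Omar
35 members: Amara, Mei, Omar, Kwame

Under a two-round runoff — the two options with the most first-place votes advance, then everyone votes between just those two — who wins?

Amara

Round 1 first-place votes: Mei 65, Kwame 0, Amara 74, Omar 0.
Amara and Mei advance.
Runoff: Amara is preferred to Mei by 74 voters; Mei by 65.
Amara wins the runoff.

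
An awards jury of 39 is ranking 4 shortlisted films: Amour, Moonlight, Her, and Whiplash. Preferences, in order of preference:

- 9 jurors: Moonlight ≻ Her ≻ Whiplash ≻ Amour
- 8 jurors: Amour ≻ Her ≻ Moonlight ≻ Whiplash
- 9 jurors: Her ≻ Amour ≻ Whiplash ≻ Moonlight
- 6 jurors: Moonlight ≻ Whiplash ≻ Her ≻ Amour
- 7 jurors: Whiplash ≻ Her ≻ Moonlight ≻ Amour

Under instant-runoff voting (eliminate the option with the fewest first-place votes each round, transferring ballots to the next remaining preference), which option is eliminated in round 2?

Round 1: Amour 8, Moonlight 15, Her 9, Whiplash 7. Eliminate Whiplash.
Round 2: Amour 8, Moonlight 15, Her 16. Eliminate Amour.

Amour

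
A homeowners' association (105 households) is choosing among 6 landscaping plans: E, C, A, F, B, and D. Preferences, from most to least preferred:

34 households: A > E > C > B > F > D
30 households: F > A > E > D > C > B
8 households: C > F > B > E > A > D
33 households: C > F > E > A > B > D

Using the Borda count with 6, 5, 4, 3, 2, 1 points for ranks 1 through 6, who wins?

E: 34·5 + 30·4 + 8·3 + 33·4 = 446
C: 34·4 + 30·2 + 8·6 + 33·6 = 442
A: 34·6 + 30·5 + 8·2 + 33·3 = 469
F: 34·2 + 30·6 + 8·5 + 33·5 = 453
B: 34·3 + 30·1 + 8·4 + 33·2 = 230
D: 34·1 + 30·3 + 8·1 + 33·1 = 165
A has the highest Borda score (469).

A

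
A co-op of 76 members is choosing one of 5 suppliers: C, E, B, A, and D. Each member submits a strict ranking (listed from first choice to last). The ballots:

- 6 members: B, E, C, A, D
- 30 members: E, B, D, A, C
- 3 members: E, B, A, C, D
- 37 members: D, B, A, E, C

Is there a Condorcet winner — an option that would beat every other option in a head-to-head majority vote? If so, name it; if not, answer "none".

B vs C: 76–0 for B.
B vs E: 43–33 for B.
B vs A: 76–0 for B.
B vs D: 39–37 for B.
B beats every other option head-to-head.

B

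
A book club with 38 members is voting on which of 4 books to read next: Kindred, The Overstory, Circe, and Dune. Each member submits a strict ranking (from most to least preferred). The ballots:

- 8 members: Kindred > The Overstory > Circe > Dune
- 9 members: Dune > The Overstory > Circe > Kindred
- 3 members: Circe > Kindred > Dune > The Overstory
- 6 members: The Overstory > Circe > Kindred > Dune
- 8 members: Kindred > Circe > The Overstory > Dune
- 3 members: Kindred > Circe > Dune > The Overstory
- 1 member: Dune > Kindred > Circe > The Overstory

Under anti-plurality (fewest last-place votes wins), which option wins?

Circe

Last-place votes: Kindred 9, The Overstory 7, Circe 0, Dune 22.
Circe is ranked last by the fewest voters, so Circe wins.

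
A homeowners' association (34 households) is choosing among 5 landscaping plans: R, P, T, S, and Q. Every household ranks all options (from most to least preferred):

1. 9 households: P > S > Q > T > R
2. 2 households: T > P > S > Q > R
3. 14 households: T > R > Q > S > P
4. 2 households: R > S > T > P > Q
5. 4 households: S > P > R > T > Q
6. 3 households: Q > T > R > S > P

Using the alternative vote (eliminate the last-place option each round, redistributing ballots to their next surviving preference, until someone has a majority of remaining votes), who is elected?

Round 1: R 2, P 9, T 16, S 4, Q 3. Eliminate R.
Round 2: P 9, T 16, S 6, Q 3. Eliminate Q.
Round 3: P 9, T 19, S 6. T has a majority.

T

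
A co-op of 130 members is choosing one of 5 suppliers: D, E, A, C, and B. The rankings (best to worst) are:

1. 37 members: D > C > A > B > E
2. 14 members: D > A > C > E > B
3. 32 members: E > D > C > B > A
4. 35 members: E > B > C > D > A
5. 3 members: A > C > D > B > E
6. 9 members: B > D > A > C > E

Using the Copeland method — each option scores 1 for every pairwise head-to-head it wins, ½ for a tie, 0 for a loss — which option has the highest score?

D: beats A, C, and B; loses to E → score 3.
E: beats D, A, C, and B → score 4.
A: loses to D, E, C, and B → score 0.
C: beats A and B; loses to D and E → score 2.
B: beats A; loses to D, E, and C → score 1.
E has the best pairwise record.

E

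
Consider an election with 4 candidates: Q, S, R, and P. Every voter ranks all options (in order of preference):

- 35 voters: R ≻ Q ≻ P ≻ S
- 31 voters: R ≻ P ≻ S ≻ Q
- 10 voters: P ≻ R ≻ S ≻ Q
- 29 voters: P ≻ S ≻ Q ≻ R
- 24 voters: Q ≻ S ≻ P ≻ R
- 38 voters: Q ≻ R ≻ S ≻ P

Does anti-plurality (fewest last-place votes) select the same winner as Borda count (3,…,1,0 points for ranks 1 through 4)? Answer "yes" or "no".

Anti-plurality — last-place votes: Q 41, S 35, R 53, P 38. Winner: S.
Borda — scores: Q 285, S 185, R 294, P 238. Winner: R.
The two methods disagree.

no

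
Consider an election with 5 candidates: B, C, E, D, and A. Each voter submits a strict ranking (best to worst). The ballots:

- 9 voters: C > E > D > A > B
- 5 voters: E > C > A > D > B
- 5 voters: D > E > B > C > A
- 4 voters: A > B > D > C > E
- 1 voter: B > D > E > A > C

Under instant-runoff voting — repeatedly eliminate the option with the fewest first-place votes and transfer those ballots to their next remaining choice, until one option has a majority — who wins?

Round 1: B 1, C 9, E 5, D 5, A 4. Eliminate B.
Round 2: C 9, E 5, D 6, A 4. Eliminate A.
Round 3: C 9, E 5, D 10. Eliminate E.
Round 4: C 14, D 10. C has a majority.

C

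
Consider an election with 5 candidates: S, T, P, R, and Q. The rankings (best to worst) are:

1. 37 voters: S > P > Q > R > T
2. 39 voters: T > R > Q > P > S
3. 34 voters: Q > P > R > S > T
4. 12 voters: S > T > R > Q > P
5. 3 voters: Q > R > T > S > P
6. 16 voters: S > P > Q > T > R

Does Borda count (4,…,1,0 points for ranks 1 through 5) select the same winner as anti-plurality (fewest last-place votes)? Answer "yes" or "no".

Borda — scores: S 297, T 214, P 300, R 255, Q 344. Winner: Q.
Anti-plurality — last-place votes: S 39, T 71, P 15, R 16, Q 0. Winner: Q.
The two methods agree.

yes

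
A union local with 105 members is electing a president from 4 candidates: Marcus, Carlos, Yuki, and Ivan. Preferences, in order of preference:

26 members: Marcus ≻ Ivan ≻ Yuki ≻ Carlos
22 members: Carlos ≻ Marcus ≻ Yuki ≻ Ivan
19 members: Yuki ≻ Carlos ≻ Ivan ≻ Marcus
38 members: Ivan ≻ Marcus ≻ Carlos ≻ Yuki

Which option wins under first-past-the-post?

Ivan

First-place votes: Marcus 26, Carlos 22, Yuki 19, Ivan 38.
Ivan has the most first-place votes.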